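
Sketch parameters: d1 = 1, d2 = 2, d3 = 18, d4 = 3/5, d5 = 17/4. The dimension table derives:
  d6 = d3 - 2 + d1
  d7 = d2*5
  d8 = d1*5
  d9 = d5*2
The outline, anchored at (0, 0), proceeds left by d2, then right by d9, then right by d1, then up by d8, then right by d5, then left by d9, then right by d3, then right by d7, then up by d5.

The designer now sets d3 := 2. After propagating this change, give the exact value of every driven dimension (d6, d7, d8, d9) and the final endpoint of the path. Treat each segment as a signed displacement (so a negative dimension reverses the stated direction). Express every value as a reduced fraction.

Apply edit: d3 := 2
  d6 = d3 - 2 + d1 = 1
  d7 = d2*5 = 10
  d8 = d1*5 = 5
  d9 = d5*2 = 17/2
Walk from origin (0, 0):
  seg 1: left by d2 = 2 → (-2, 0)
  seg 2: right by d9 = 17/2 → (13/2, 0)
  seg 3: right by d1 = 1 → (15/2, 0)
  seg 4: up by d8 = 5 → (15/2, 5)
  seg 5: right by d5 = 17/4 → (47/4, 5)
  seg 6: left by d9 = 17/2 → (13/4, 5)
  seg 7: right by d3 = 2 → (21/4, 5)
  seg 8: right by d7 = 10 → (61/4, 5)
  seg 9: up by d5 = 17/4 → (61/4, 37/4)

d6 = 1
d7 = 10
d8 = 5
d9 = 17/2
endpoint = (61/4, 37/4)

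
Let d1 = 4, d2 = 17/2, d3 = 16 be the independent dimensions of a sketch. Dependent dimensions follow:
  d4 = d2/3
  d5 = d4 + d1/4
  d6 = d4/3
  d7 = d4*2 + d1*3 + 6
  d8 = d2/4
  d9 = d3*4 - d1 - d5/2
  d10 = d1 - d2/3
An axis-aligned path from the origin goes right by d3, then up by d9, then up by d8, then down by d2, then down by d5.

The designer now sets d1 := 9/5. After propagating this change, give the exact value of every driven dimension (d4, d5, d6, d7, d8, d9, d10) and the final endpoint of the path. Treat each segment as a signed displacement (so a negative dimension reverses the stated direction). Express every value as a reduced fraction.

Apply edit: d1 := 9/5
  d4 = d2/3 = 17/6
  d5 = d4 + d1/4 = 197/60
  d6 = d4/3 = 17/18
  d7 = d4*2 + d1*3 + 6 = 256/15
  d8 = d2/4 = 17/8
  d9 = d3*4 - d1 - d5/2 = 7267/120
  d10 = d1 - d2/3 = -31/30
Walk from origin (0, 0):
  seg 1: right by d3 = 16 → (16, 0)
  seg 2: up by d9 = 7267/120 → (16, 7267/120)
  seg 3: up by d8 = 17/8 → (16, 3761/60)
  seg 4: down by d2 = 17/2 → (16, 3251/60)
  seg 5: down by d5 = 197/60 → (16, 509/10)

d4 = 17/6
d5 = 197/60
d6 = 17/18
d7 = 256/15
d8 = 17/8
d9 = 7267/120
d10 = -31/30
endpoint = (16, 509/10)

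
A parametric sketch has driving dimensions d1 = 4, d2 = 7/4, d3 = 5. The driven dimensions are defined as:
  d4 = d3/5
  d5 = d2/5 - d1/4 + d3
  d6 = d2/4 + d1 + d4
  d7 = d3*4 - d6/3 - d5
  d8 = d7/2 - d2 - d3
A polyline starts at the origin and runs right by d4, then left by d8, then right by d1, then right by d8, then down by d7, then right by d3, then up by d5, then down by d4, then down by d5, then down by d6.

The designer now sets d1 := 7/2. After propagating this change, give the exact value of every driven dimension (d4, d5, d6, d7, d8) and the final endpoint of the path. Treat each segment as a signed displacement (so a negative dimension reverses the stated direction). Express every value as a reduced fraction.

d4 = 1
d5 = 179/40
d6 = 79/16
d7 = 3331/240
d8 = 91/480
endpoint = (19/2, -1189/60)

Apply edit: d1 := 7/2
  d4 = d3/5 = 1
  d5 = d2/5 - d1/4 + d3 = 179/40
  d6 = d2/4 + d1 + d4 = 79/16
  d7 = d3*4 - d6/3 - d5 = 3331/240
  d8 = d7/2 - d2 - d3 = 91/480
Walk from origin (0, 0):
  seg 1: right by d4 = 1 → (1, 0)
  seg 2: left by d8 = 91/480 → (389/480, 0)
  seg 3: right by d1 = 7/2 → (2069/480, 0)
  seg 4: right by d8 = 91/480 → (9/2, 0)
  seg 5: down by d7 = 3331/240 → (9/2, -3331/240)
  seg 6: right by d3 = 5 → (19/2, -3331/240)
  seg 7: up by d5 = 179/40 → (19/2, -2257/240)
  seg 8: down by d4 = 1 → (19/2, -2497/240)
  seg 9: down by d5 = 179/40 → (19/2, -3571/240)
  seg 10: down by d6 = 79/16 → (19/2, -1189/60)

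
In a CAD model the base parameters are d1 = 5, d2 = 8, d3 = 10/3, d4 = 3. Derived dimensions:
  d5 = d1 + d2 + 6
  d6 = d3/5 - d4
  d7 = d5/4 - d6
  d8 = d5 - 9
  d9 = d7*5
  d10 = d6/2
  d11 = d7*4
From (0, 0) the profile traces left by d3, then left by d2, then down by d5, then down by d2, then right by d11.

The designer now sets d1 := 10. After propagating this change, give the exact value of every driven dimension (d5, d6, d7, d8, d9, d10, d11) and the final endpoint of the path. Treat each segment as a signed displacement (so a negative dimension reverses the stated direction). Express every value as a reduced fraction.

d5 = 24
d6 = -7/3
d7 = 25/3
d8 = 15
d9 = 125/3
d10 = -7/6
d11 = 100/3
endpoint = (22, -32)

Apply edit: d1 := 10
  d5 = d1 + d2 + 6 = 24
  d6 = d3/5 - d4 = -7/3
  d7 = d5/4 - d6 = 25/3
  d8 = d5 - 9 = 15
  d9 = d7*5 = 125/3
  d10 = d6/2 = -7/6
  d11 = d7*4 = 100/3
Walk from origin (0, 0):
  seg 1: left by d3 = 10/3 → (-10/3, 0)
  seg 2: left by d2 = 8 → (-34/3, 0)
  seg 3: down by d5 = 24 → (-34/3, -24)
  seg 4: down by d2 = 8 → (-34/3, -32)
  seg 5: right by d11 = 100/3 → (22, -32)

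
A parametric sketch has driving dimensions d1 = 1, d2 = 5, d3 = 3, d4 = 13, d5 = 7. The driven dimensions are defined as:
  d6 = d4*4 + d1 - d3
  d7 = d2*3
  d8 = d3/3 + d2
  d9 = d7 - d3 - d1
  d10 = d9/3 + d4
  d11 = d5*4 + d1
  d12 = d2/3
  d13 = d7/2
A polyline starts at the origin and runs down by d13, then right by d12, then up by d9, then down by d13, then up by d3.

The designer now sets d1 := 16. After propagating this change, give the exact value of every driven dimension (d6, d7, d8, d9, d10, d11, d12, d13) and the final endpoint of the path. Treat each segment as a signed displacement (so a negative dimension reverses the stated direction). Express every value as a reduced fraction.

d6 = 65
d7 = 15
d8 = 6
d9 = -4
d10 = 35/3
d11 = 44
d12 = 5/3
d13 = 15/2
endpoint = (5/3, -16)

Apply edit: d1 := 16
  d6 = d4*4 + d1 - d3 = 65
  d7 = d2*3 = 15
  d8 = d3/3 + d2 = 6
  d9 = d7 - d3 - d1 = -4
  d10 = d9/3 + d4 = 35/3
  d11 = d5*4 + d1 = 44
  d12 = d2/3 = 5/3
  d13 = d7/2 = 15/2
Walk from origin (0, 0):
  seg 1: down by d13 = 15/2 → (0, -15/2)
  seg 2: right by d12 = 5/3 → (5/3, -15/2)
  seg 3: up by d9 = -4 → (5/3, -23/2)
  seg 4: down by d13 = 15/2 → (5/3, -19)
  seg 5: up by d3 = 3 → (5/3, -16)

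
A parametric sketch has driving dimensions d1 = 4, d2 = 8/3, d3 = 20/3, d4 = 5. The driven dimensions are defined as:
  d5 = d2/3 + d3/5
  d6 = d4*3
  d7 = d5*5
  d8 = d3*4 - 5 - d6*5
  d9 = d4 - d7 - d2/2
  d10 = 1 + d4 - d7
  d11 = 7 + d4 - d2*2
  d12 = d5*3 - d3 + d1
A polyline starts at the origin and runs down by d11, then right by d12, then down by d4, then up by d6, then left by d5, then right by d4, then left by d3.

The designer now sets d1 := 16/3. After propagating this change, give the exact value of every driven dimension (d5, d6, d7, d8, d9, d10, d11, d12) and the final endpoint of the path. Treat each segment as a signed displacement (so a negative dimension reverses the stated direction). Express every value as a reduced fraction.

d5 = 20/9
d6 = 15
d7 = 100/9
d8 = -160/3
d9 = -67/9
d10 = -46/9
d11 = 20/3
d12 = 16/3
endpoint = (13/9, 10/3)

Apply edit: d1 := 16/3
  d5 = d2/3 + d3/5 = 20/9
  d6 = d4*3 = 15
  d7 = d5*5 = 100/9
  d8 = d3*4 - 5 - d6*5 = -160/3
  d9 = d4 - d7 - d2/2 = -67/9
  d10 = 1 + d4 - d7 = -46/9
  d11 = 7 + d4 - d2*2 = 20/3
  d12 = d5*3 - d3 + d1 = 16/3
Walk from origin (0, 0):
  seg 1: down by d11 = 20/3 → (0, -20/3)
  seg 2: right by d12 = 16/3 → (16/3, -20/3)
  seg 3: down by d4 = 5 → (16/3, -35/3)
  seg 4: up by d6 = 15 → (16/3, 10/3)
  seg 5: left by d5 = 20/9 → (28/9, 10/3)
  seg 6: right by d4 = 5 → (73/9, 10/3)
  seg 7: left by d3 = 20/3 → (13/9, 10/3)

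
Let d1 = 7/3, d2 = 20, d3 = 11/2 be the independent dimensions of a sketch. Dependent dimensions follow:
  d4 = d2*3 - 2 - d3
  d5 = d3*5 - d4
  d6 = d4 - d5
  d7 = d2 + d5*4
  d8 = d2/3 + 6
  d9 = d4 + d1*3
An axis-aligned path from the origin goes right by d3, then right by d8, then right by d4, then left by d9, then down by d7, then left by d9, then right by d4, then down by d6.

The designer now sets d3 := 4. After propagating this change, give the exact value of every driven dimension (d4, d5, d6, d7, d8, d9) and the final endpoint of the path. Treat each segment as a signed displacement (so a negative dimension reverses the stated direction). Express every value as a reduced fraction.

d4 = 54
d5 = -34
d6 = 88
d7 = -116
d8 = 38/3
d9 = 61
endpoint = (8/3, 28)

Apply edit: d3 := 4
  d4 = d2*3 - 2 - d3 = 54
  d5 = d3*5 - d4 = -34
  d6 = d4 - d5 = 88
  d7 = d2 + d5*4 = -116
  d8 = d2/3 + 6 = 38/3
  d9 = d4 + d1*3 = 61
Walk from origin (0, 0):
  seg 1: right by d3 = 4 → (4, 0)
  seg 2: right by d8 = 38/3 → (50/3, 0)
  seg 3: right by d4 = 54 → (212/3, 0)
  seg 4: left by d9 = 61 → (29/3, 0)
  seg 5: down by d7 = -116 → (29/3, 116)
  seg 6: left by d9 = 61 → (-154/3, 116)
  seg 7: right by d4 = 54 → (8/3, 116)
  seg 8: down by d6 = 88 → (8/3, 28)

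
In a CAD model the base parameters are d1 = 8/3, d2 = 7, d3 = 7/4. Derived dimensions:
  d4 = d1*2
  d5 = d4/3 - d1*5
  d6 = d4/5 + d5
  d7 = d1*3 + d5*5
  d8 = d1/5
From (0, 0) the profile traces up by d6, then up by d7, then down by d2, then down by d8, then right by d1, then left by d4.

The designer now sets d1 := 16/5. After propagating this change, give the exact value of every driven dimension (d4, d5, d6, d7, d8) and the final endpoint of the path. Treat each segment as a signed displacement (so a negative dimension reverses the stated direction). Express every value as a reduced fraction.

d4 = 32/5
d5 = -208/15
d6 = -944/75
d7 = -896/15
d8 = 16/25
endpoint = (-16/5, -1999/25)

Apply edit: d1 := 16/5
  d4 = d1*2 = 32/5
  d5 = d4/3 - d1*5 = -208/15
  d6 = d4/5 + d5 = -944/75
  d7 = d1*3 + d5*5 = -896/15
  d8 = d1/5 = 16/25
Walk from origin (0, 0):
  seg 1: up by d6 = -944/75 → (0, -944/75)
  seg 2: up by d7 = -896/15 → (0, -1808/25)
  seg 3: down by d2 = 7 → (0, -1983/25)
  seg 4: down by d8 = 16/25 → (0, -1999/25)
  seg 5: right by d1 = 16/5 → (16/5, -1999/25)
  seg 6: left by d4 = 32/5 → (-16/5, -1999/25)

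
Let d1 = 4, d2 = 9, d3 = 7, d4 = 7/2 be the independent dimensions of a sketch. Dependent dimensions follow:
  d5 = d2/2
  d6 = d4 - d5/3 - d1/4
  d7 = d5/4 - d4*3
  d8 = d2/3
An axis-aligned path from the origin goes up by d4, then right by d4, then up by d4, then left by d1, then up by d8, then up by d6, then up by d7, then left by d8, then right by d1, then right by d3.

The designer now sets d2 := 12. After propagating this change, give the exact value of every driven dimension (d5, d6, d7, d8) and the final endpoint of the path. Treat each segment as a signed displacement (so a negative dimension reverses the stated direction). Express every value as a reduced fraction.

Apply edit: d2 := 12
  d5 = d2/2 = 6
  d6 = d4 - d5/3 - d1/4 = 1/2
  d7 = d5/4 - d4*3 = -9
  d8 = d2/3 = 4
Walk from origin (0, 0):
  seg 1: up by d4 = 7/2 → (0, 7/2)
  seg 2: right by d4 = 7/2 → (7/2, 7/2)
  seg 3: up by d4 = 7/2 → (7/2, 7)
  seg 4: left by d1 = 4 → (-1/2, 7)
  seg 5: up by d8 = 4 → (-1/2, 11)
  seg 6: up by d6 = 1/2 → (-1/2, 23/2)
  seg 7: up by d7 = -9 → (-1/2, 5/2)
  seg 8: left by d8 = 4 → (-9/2, 5/2)
  seg 9: right by d1 = 4 → (-1/2, 5/2)
  seg 10: right by d3 = 7 → (13/2, 5/2)

d5 = 6
d6 = 1/2
d7 = -9
d8 = 4
endpoint = (13/2, 5/2)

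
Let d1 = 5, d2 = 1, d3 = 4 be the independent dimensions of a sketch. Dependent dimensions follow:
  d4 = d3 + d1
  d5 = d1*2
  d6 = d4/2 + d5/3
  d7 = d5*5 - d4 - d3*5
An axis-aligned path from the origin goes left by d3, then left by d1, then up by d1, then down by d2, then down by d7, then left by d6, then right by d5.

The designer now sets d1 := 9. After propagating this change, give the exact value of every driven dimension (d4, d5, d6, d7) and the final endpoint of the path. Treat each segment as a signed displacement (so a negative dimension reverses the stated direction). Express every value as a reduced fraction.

Apply edit: d1 := 9
  d4 = d3 + d1 = 13
  d5 = d1*2 = 18
  d6 = d4/2 + d5/3 = 25/2
  d7 = d5*5 - d4 - d3*5 = 57
Walk from origin (0, 0):
  seg 1: left by d3 = 4 → (-4, 0)
  seg 2: left by d1 = 9 → (-13, 0)
  seg 3: up by d1 = 9 → (-13, 9)
  seg 4: down by d2 = 1 → (-13, 8)
  seg 5: down by d7 = 57 → (-13, -49)
  seg 6: left by d6 = 25/2 → (-51/2, -49)
  seg 7: right by d5 = 18 → (-15/2, -49)

d4 = 13
d5 = 18
d6 = 25/2
d7 = 57
endpoint = (-15/2, -49)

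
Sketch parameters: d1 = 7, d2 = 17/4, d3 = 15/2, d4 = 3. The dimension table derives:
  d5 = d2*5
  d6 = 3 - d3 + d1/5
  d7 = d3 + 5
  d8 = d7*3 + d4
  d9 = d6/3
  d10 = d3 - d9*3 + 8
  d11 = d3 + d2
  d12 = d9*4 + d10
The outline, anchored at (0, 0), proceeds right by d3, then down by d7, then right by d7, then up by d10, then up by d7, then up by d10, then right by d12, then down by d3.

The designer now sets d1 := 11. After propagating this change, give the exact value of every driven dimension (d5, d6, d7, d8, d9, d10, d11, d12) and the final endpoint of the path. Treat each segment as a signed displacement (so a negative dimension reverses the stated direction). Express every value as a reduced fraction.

d5 = 85/4
d6 = -23/10
d7 = 25/2
d8 = 81/2
d9 = -23/30
d10 = 89/5
d11 = 47/4
d12 = 221/15
endpoint = (521/15, 281/10)

Apply edit: d1 := 11
  d5 = d2*5 = 85/4
  d6 = 3 - d3 + d1/5 = -23/10
  d7 = d3 + 5 = 25/2
  d8 = d7*3 + d4 = 81/2
  d9 = d6/3 = -23/30
  d10 = d3 - d9*3 + 8 = 89/5
  d11 = d3 + d2 = 47/4
  d12 = d9*4 + d10 = 221/15
Walk from origin (0, 0):
  seg 1: right by d3 = 15/2 → (15/2, 0)
  seg 2: down by d7 = 25/2 → (15/2, -25/2)
  seg 3: right by d7 = 25/2 → (20, -25/2)
  seg 4: up by d10 = 89/5 → (20, 53/10)
  seg 5: up by d7 = 25/2 → (20, 89/5)
  seg 6: up by d10 = 89/5 → (20, 178/5)
  seg 7: right by d12 = 221/15 → (521/15, 178/5)
  seg 8: down by d3 = 15/2 → (521/15, 281/10)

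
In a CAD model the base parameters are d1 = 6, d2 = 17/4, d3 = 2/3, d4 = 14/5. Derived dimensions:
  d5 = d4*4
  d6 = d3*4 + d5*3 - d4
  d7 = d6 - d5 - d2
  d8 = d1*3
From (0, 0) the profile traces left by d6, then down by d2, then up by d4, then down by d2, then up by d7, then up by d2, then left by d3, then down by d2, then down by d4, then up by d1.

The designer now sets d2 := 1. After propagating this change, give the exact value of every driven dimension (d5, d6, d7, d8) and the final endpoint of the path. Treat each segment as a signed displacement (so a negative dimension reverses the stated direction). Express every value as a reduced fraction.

d5 = 56/5
d6 = 502/15
d7 = 319/15
d8 = 18
endpoint = (-512/15, 379/15)

Apply edit: d2 := 1
  d5 = d4*4 = 56/5
  d6 = d3*4 + d5*3 - d4 = 502/15
  d7 = d6 - d5 - d2 = 319/15
  d8 = d1*3 = 18
Walk from origin (0, 0):
  seg 1: left by d6 = 502/15 → (-502/15, 0)
  seg 2: down by d2 = 1 → (-502/15, -1)
  seg 3: up by d4 = 14/5 → (-502/15, 9/5)
  seg 4: down by d2 = 1 → (-502/15, 4/5)
  seg 5: up by d7 = 319/15 → (-502/15, 331/15)
  seg 6: up by d2 = 1 → (-502/15, 346/15)
  seg 7: left by d3 = 2/3 → (-512/15, 346/15)
  seg 8: down by d2 = 1 → (-512/15, 331/15)
  seg 9: down by d4 = 14/5 → (-512/15, 289/15)
  seg 10: up by d1 = 6 → (-512/15, 379/15)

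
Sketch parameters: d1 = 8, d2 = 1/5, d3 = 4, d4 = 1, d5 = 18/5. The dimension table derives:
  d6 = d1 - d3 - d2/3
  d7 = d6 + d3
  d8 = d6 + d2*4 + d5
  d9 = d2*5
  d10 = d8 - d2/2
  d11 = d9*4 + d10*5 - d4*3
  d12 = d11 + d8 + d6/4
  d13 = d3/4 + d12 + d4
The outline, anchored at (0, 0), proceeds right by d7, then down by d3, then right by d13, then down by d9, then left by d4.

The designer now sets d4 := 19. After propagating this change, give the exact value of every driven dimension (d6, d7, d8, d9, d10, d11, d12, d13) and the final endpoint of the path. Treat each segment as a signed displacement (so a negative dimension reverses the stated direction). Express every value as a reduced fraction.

d6 = 59/15
d7 = 119/15
d8 = 25/3
d9 = 1
d10 = 247/30
d11 = -71/6
d12 = -151/60
d13 = 1049/60
endpoint = (77/12, -5)

Apply edit: d4 := 19
  d6 = d1 - d3 - d2/3 = 59/15
  d7 = d6 + d3 = 119/15
  d8 = d6 + d2*4 + d5 = 25/3
  d9 = d2*5 = 1
  d10 = d8 - d2/2 = 247/30
  d11 = d9*4 + d10*5 - d4*3 = -71/6
  d12 = d11 + d8 + d6/4 = -151/60
  d13 = d3/4 + d12 + d4 = 1049/60
Walk from origin (0, 0):
  seg 1: right by d7 = 119/15 → (119/15, 0)
  seg 2: down by d3 = 4 → (119/15, -4)
  seg 3: right by d13 = 1049/60 → (305/12, -4)
  seg 4: down by d9 = 1 → (305/12, -5)
  seg 5: left by d4 = 19 → (77/12, -5)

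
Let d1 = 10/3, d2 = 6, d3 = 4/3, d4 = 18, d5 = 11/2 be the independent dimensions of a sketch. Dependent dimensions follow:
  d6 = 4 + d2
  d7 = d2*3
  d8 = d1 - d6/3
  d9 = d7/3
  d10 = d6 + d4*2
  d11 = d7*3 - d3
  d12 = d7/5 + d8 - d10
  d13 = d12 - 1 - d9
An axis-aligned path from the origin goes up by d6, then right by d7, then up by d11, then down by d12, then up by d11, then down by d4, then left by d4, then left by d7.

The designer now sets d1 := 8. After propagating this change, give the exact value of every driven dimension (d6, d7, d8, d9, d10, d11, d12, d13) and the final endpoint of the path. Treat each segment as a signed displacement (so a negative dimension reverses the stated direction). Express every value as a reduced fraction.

d6 = 10
d7 = 18
d8 = 14/3
d9 = 6
d10 = 46
d11 = 158/3
d12 = -566/15
d13 = -671/15
endpoint = (-18, 2026/15)

Apply edit: d1 := 8
  d6 = 4 + d2 = 10
  d7 = d2*3 = 18
  d8 = d1 - d6/3 = 14/3
  d9 = d7/3 = 6
  d10 = d6 + d4*2 = 46
  d11 = d7*3 - d3 = 158/3
  d12 = d7/5 + d8 - d10 = -566/15
  d13 = d12 - 1 - d9 = -671/15
Walk from origin (0, 0):
  seg 1: up by d6 = 10 → (0, 10)
  seg 2: right by d7 = 18 → (18, 10)
  seg 3: up by d11 = 158/3 → (18, 188/3)
  seg 4: down by d12 = -566/15 → (18, 502/5)
  seg 5: up by d11 = 158/3 → (18, 2296/15)
  seg 6: down by d4 = 18 → (18, 2026/15)
  seg 7: left by d4 = 18 → (0, 2026/15)
  seg 8: left by d7 = 18 → (-18, 2026/15)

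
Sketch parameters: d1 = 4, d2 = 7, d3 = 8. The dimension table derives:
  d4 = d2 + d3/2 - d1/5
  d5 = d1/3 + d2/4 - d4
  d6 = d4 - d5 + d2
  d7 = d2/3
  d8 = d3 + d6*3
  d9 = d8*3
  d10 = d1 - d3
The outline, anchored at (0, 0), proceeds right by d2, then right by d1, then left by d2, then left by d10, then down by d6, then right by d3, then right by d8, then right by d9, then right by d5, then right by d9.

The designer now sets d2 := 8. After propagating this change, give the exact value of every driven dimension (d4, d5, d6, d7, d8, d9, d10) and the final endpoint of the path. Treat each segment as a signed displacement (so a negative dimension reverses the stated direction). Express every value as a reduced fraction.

Apply edit: d2 := 8
  d4 = d2 + d3/2 - d1/5 = 56/5
  d5 = d1/3 + d2/4 - d4 = -118/15
  d6 = d4 - d5 + d2 = 406/15
  d7 = d2/3 = 8/3
  d8 = d3 + d6*3 = 446/5
  d9 = d8*3 = 1338/5
  d10 = d1 - d3 = -4
Walk from origin (0, 0):
  seg 1: right by d2 = 8 → (8, 0)
  seg 2: right by d1 = 4 → (12, 0)
  seg 3: left by d2 = 8 → (4, 0)
  seg 4: left by d10 = -4 → (8, 0)
  seg 5: down by d6 = 406/15 → (8, -406/15)
  seg 6: right by d3 = 8 → (16, -406/15)
  seg 7: right by d8 = 446/5 → (526/5, -406/15)
  seg 8: right by d9 = 1338/5 → (1864/5, -406/15)
  seg 9: right by d5 = -118/15 → (5474/15, -406/15)
  seg 10: right by d9 = 1338/5 → (9488/15, -406/15)

d4 = 56/5
d5 = -118/15
d6 = 406/15
d7 = 8/3
d8 = 446/5
d9 = 1338/5
d10 = -4
endpoint = (9488/15, -406/15)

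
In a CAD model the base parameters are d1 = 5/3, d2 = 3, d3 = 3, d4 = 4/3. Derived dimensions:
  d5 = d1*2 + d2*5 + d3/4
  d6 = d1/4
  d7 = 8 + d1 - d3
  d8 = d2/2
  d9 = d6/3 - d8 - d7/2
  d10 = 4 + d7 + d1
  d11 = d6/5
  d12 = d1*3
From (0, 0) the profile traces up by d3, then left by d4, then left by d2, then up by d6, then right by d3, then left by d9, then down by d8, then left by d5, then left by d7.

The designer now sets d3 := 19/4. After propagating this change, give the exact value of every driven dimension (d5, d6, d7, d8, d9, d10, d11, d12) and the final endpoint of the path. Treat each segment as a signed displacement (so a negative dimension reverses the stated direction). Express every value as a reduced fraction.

Apply edit: d3 := 19/4
  d5 = d1*2 + d2*5 + d3/4 = 937/48
  d6 = d1/4 = 5/12
  d7 = 8 + d1 - d3 = 59/12
  d8 = d2/2 = 3/2
  d9 = d6/3 - d8 - d7/2 = -275/72
  d10 = 4 + d7 + d1 = 127/12
  d11 = d6/5 = 1/12
  d12 = d1*3 = 5
Walk from origin (0, 0):
  seg 1: up by d3 = 19/4 → (0, 19/4)
  seg 2: left by d4 = 4/3 → (-4/3, 19/4)
  seg 3: left by d2 = 3 → (-13/3, 19/4)
  seg 4: up by d6 = 5/12 → (-13/3, 31/6)
  seg 5: right by d3 = 19/4 → (5/12, 31/6)
  seg 6: left by d9 = -275/72 → (305/72, 31/6)
  seg 7: down by d8 = 3/2 → (305/72, 11/3)
  seg 8: left by d5 = 937/48 → (-2201/144, 11/3)
  seg 9: left by d7 = 59/12 → (-2909/144, 11/3)

d5 = 937/48
d6 = 5/12
d7 = 59/12
d8 = 3/2
d9 = -275/72
d10 = 127/12
d11 = 1/12
d12 = 5
endpoint = (-2909/144, 11/3)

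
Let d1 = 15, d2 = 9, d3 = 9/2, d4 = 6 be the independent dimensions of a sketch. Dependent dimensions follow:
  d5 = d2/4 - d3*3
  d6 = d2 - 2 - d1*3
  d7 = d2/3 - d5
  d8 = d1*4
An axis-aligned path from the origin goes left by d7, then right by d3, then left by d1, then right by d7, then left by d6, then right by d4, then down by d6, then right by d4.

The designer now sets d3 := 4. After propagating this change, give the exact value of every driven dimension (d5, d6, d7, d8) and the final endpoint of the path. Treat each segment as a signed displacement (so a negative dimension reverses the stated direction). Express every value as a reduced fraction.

d5 = -39/4
d6 = -38
d7 = 51/4
d8 = 60
endpoint = (39, 38)

Apply edit: d3 := 4
  d5 = d2/4 - d3*3 = -39/4
  d6 = d2 - 2 - d1*3 = -38
  d7 = d2/3 - d5 = 51/4
  d8 = d1*4 = 60
Walk from origin (0, 0):
  seg 1: left by d7 = 51/4 → (-51/4, 0)
  seg 2: right by d3 = 4 → (-35/4, 0)
  seg 3: left by d1 = 15 → (-95/4, 0)
  seg 4: right by d7 = 51/4 → (-11, 0)
  seg 5: left by d6 = -38 → (27, 0)
  seg 6: right by d4 = 6 → (33, 0)
  seg 7: down by d6 = -38 → (33, 38)
  seg 8: right by d4 = 6 → (39, 38)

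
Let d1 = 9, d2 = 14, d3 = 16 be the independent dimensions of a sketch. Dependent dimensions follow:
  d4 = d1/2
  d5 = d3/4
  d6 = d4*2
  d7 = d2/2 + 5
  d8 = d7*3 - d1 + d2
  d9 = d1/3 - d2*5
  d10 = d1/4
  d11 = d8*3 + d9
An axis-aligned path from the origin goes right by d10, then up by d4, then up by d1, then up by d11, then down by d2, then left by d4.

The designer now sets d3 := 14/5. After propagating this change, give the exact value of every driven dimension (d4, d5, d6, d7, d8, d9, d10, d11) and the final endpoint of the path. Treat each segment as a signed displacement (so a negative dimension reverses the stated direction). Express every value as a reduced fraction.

Apply edit: d3 := 14/5
  d4 = d1/2 = 9/2
  d5 = d3/4 = 7/10
  d6 = d4*2 = 9
  d7 = d2/2 + 5 = 12
  d8 = d7*3 - d1 + d2 = 41
  d9 = d1/3 - d2*5 = -67
  d10 = d1/4 = 9/4
  d11 = d8*3 + d9 = 56
Walk from origin (0, 0):
  seg 1: right by d10 = 9/4 → (9/4, 0)
  seg 2: up by d4 = 9/2 → (9/4, 9/2)
  seg 3: up by d1 = 9 → (9/4, 27/2)
  seg 4: up by d11 = 56 → (9/4, 139/2)
  seg 5: down by d2 = 14 → (9/4, 111/2)
  seg 6: left by d4 = 9/2 → (-9/4, 111/2)

d4 = 9/2
d5 = 7/10
d6 = 9
d7 = 12
d8 = 41
d9 = -67
d10 = 9/4
d11 = 56
endpoint = (-9/4, 111/2)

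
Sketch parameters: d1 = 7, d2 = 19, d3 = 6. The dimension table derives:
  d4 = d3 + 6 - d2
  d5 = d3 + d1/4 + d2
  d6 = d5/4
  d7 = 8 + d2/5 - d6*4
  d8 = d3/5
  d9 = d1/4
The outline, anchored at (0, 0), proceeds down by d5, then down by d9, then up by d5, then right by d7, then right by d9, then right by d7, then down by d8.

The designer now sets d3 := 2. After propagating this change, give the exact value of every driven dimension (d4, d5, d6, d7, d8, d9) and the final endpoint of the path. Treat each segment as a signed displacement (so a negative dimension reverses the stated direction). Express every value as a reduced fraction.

d4 = -11
d5 = 91/4
d6 = 91/16
d7 = -219/20
d8 = 2/5
d9 = 7/4
endpoint = (-403/20, -43/20)

Apply edit: d3 := 2
  d4 = d3 + 6 - d2 = -11
  d5 = d3 + d1/4 + d2 = 91/4
  d6 = d5/4 = 91/16
  d7 = 8 + d2/5 - d6*4 = -219/20
  d8 = d3/5 = 2/5
  d9 = d1/4 = 7/4
Walk from origin (0, 0):
  seg 1: down by d5 = 91/4 → (0, -91/4)
  seg 2: down by d9 = 7/4 → (0, -49/2)
  seg 3: up by d5 = 91/4 → (0, -7/4)
  seg 4: right by d7 = -219/20 → (-219/20, -7/4)
  seg 5: right by d9 = 7/4 → (-46/5, -7/4)
  seg 6: right by d7 = -219/20 → (-403/20, -7/4)
  seg 7: down by d8 = 2/5 → (-403/20, -43/20)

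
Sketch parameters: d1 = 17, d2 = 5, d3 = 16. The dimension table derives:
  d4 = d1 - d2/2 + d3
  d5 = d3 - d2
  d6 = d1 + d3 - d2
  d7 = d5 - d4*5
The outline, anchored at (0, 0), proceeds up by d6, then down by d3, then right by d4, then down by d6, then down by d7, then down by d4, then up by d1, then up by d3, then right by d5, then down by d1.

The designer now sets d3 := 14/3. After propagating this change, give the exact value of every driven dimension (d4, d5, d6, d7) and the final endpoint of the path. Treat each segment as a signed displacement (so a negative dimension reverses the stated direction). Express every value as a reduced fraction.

d4 = 115/6
d5 = -1/3
d6 = 50/3
d7 = -577/6
endpoint = (113/6, 77)

Apply edit: d3 := 14/3
  d4 = d1 - d2/2 + d3 = 115/6
  d5 = d3 - d2 = -1/3
  d6 = d1 + d3 - d2 = 50/3
  d7 = d5 - d4*5 = -577/6
Walk from origin (0, 0):
  seg 1: up by d6 = 50/3 → (0, 50/3)
  seg 2: down by d3 = 14/3 → (0, 12)
  seg 3: right by d4 = 115/6 → (115/6, 12)
  seg 4: down by d6 = 50/3 → (115/6, -14/3)
  seg 5: down by d7 = -577/6 → (115/6, 183/2)
  seg 6: down by d4 = 115/6 → (115/6, 217/3)
  seg 7: up by d1 = 17 → (115/6, 268/3)
  seg 8: up by d3 = 14/3 → (115/6, 94)
  seg 9: right by d5 = -1/3 → (113/6, 94)
  seg 10: down by d1 = 17 → (113/6, 77)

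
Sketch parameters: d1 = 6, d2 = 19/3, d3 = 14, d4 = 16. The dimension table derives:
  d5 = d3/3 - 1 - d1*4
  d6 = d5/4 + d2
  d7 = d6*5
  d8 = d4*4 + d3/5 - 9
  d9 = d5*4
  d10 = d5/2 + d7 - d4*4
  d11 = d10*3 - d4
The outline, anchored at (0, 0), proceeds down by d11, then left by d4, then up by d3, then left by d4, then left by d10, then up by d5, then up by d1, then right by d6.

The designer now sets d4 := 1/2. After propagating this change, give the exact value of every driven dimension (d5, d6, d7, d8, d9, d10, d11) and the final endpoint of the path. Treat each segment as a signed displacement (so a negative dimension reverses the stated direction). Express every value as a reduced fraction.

Apply edit: d4 := 1/2
  d5 = d3/3 - 1 - d1*4 = -61/3
  d6 = d5/4 + d2 = 5/4
  d7 = d6*5 = 25/4
  d8 = d4*4 + d3/5 - 9 = -21/5
  d9 = d5*4 = -244/3
  d10 = d5/2 + d7 - d4*4 = -71/12
  d11 = d10*3 - d4 = -73/4
Walk from origin (0, 0):
  seg 1: down by d11 = -73/4 → (0, 73/4)
  seg 2: left by d4 = 1/2 → (-1/2, 73/4)
  seg 3: up by d3 = 14 → (-1/2, 129/4)
  seg 4: left by d4 = 1/2 → (-1, 129/4)
  seg 5: left by d10 = -71/12 → (59/12, 129/4)
  seg 6: up by d5 = -61/3 → (59/12, 143/12)
  seg 7: up by d1 = 6 → (59/12, 215/12)
  seg 8: right by d6 = 5/4 → (37/6, 215/12)

d5 = -61/3
d6 = 5/4
d7 = 25/4
d8 = -21/5
d9 = -244/3
d10 = -71/12
d11 = -73/4
endpoint = (37/6, 215/12)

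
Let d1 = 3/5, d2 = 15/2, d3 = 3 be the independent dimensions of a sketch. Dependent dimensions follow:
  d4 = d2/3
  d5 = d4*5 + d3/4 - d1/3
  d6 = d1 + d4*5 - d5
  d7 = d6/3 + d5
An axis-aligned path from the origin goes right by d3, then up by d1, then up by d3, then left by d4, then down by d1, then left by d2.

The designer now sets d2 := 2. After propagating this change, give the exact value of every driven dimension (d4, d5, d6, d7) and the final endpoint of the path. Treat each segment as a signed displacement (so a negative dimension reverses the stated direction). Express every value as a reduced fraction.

Apply edit: d2 := 2
  d4 = d2/3 = 2/3
  d5 = d4*5 + d3/4 - d1/3 = 233/60
  d6 = d1 + d4*5 - d5 = 1/20
  d7 = d6/3 + d5 = 39/10
Walk from origin (0, 0):
  seg 1: right by d3 = 3 → (3, 0)
  seg 2: up by d1 = 3/5 → (3, 3/5)
  seg 3: up by d3 = 3 → (3, 18/5)
  seg 4: left by d4 = 2/3 → (7/3, 18/5)
  seg 5: down by d1 = 3/5 → (7/3, 3)
  seg 6: left by d2 = 2 → (1/3, 3)

d4 = 2/3
d5 = 233/60
d6 = 1/20
d7 = 39/10
endpoint = (1/3, 3)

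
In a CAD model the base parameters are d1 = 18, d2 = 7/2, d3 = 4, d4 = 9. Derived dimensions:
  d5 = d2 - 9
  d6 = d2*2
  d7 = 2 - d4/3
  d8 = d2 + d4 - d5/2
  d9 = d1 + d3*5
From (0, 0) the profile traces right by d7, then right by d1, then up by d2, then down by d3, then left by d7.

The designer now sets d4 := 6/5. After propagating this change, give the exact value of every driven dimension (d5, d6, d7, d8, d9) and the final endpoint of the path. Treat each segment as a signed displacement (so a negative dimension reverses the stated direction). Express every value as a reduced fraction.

d5 = -11/2
d6 = 7
d7 = 8/5
d8 = 149/20
d9 = 38
endpoint = (18, -1/2)

Apply edit: d4 := 6/5
  d5 = d2 - 9 = -11/2
  d6 = d2*2 = 7
  d7 = 2 - d4/3 = 8/5
  d8 = d2 + d4 - d5/2 = 149/20
  d9 = d1 + d3*5 = 38
Walk from origin (0, 0):
  seg 1: right by d7 = 8/5 → (8/5, 0)
  seg 2: right by d1 = 18 → (98/5, 0)
  seg 3: up by d2 = 7/2 → (98/5, 7/2)
  seg 4: down by d3 = 4 → (98/5, -1/2)
  seg 5: left by d7 = 8/5 → (18, -1/2)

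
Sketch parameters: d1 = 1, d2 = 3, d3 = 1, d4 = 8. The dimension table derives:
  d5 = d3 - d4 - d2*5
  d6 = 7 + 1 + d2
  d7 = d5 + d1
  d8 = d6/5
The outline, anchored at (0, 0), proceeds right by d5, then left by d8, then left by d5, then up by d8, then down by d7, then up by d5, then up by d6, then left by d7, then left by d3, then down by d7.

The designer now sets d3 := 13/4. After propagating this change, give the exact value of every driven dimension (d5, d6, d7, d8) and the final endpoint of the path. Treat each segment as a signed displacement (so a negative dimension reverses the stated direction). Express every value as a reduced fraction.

d5 = -79/4
d6 = 11
d7 = -75/4
d8 = 11/5
endpoint = (133/10, 619/20)

Apply edit: d3 := 13/4
  d5 = d3 - d4 - d2*5 = -79/4
  d6 = 7 + 1 + d2 = 11
  d7 = d5 + d1 = -75/4
  d8 = d6/5 = 11/5
Walk from origin (0, 0):
  seg 1: right by d5 = -79/4 → (-79/4, 0)
  seg 2: left by d8 = 11/5 → (-439/20, 0)
  seg 3: left by d5 = -79/4 → (-11/5, 0)
  seg 4: up by d8 = 11/5 → (-11/5, 11/5)
  seg 5: down by d7 = -75/4 → (-11/5, 419/20)
  seg 6: up by d5 = -79/4 → (-11/5, 6/5)
  seg 7: up by d6 = 11 → (-11/5, 61/5)
  seg 8: left by d7 = -75/4 → (331/20, 61/5)
  seg 9: left by d3 = 13/4 → (133/10, 61/5)
  seg 10: down by d7 = -75/4 → (133/10, 619/20)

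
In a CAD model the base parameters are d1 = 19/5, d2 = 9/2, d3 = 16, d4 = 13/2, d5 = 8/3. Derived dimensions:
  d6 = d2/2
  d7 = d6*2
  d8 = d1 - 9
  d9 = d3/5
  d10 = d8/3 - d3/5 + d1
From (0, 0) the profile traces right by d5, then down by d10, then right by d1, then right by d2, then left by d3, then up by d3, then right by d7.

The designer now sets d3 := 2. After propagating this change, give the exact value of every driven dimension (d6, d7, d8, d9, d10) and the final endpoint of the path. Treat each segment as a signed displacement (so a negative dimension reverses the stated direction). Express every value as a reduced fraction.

Apply edit: d3 := 2
  d6 = d2/2 = 9/4
  d7 = d6*2 = 9/2
  d8 = d1 - 9 = -26/5
  d9 = d3/5 = 2/5
  d10 = d8/3 - d3/5 + d1 = 5/3
Walk from origin (0, 0):
  seg 1: right by d5 = 8/3 → (8/3, 0)
  seg 2: down by d10 = 5/3 → (8/3, -5/3)
  seg 3: right by d1 = 19/5 → (97/15, -5/3)
  seg 4: right by d2 = 9/2 → (329/30, -5/3)
  seg 5: left by d3 = 2 → (269/30, -5/3)
  seg 6: up by d3 = 2 → (269/30, 1/3)
  seg 7: right by d7 = 9/2 → (202/15, 1/3)

d6 = 9/4
d7 = 9/2
d8 = -26/5
d9 = 2/5
d10 = 5/3
endpoint = (202/15, 1/3)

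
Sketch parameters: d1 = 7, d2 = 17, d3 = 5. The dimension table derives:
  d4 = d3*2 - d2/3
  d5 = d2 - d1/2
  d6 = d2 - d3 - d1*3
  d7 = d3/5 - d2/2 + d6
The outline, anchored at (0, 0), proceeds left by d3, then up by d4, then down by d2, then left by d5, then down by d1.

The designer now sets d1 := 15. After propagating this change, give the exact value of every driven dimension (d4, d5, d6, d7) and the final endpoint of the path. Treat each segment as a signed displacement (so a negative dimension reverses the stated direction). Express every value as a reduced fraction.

Apply edit: d1 := 15
  d4 = d3*2 - d2/3 = 13/3
  d5 = d2 - d1/2 = 19/2
  d6 = d2 - d3 - d1*3 = -33
  d7 = d3/5 - d2/2 + d6 = -81/2
Walk from origin (0, 0):
  seg 1: left by d3 = 5 → (-5, 0)
  seg 2: up by d4 = 13/3 → (-5, 13/3)
  seg 3: down by d2 = 17 → (-5, -38/3)
  seg 4: left by d5 = 19/2 → (-29/2, -38/3)
  seg 5: down by d1 = 15 → (-29/2, -83/3)

d4 = 13/3
d5 = 19/2
d6 = -33
d7 = -81/2
endpoint = (-29/2, -83/3)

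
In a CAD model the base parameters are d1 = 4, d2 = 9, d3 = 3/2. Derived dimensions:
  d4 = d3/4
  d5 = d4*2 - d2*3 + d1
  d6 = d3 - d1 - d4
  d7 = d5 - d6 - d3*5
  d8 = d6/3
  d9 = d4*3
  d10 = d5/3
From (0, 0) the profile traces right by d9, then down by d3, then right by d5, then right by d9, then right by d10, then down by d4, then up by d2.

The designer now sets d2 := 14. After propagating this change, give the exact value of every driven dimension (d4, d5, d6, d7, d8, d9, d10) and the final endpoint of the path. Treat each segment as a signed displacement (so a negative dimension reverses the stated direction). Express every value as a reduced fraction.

d4 = 3/8
d5 = -149/4
d6 = -23/8
d7 = -335/8
d8 = -23/24
d9 = 9/8
d10 = -149/12
endpoint = (-569/12, 97/8)

Apply edit: d2 := 14
  d4 = d3/4 = 3/8
  d5 = d4*2 - d2*3 + d1 = -149/4
  d6 = d3 - d1 - d4 = -23/8
  d7 = d5 - d6 - d3*5 = -335/8
  d8 = d6/3 = -23/24
  d9 = d4*3 = 9/8
  d10 = d5/3 = -149/12
Walk from origin (0, 0):
  seg 1: right by d9 = 9/8 → (9/8, 0)
  seg 2: down by d3 = 3/2 → (9/8, -3/2)
  seg 3: right by d5 = -149/4 → (-289/8, -3/2)
  seg 4: right by d9 = 9/8 → (-35, -3/2)
  seg 5: right by d10 = -149/12 → (-569/12, -3/2)
  seg 6: down by d4 = 3/8 → (-569/12, -15/8)
  seg 7: up by d2 = 14 → (-569/12, 97/8)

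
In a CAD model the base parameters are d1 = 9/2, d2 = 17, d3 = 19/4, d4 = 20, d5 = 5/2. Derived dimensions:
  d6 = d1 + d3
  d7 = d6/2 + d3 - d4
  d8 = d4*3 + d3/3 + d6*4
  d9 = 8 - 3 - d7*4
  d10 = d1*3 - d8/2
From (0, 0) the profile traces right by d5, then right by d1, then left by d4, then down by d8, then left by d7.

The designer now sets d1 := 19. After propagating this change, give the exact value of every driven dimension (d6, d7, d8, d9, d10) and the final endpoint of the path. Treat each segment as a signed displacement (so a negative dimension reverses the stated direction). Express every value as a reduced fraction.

d6 = 95/4
d7 = -27/8
d8 = 1879/12
d9 = 37/2
d10 = -511/24
endpoint = (39/8, -1879/12)

Apply edit: d1 := 19
  d6 = d1 + d3 = 95/4
  d7 = d6/2 + d3 - d4 = -27/8
  d8 = d4*3 + d3/3 + d6*4 = 1879/12
  d9 = 8 - 3 - d7*4 = 37/2
  d10 = d1*3 - d8/2 = -511/24
Walk from origin (0, 0):
  seg 1: right by d5 = 5/2 → (5/2, 0)
  seg 2: right by d1 = 19 → (43/2, 0)
  seg 3: left by d4 = 20 → (3/2, 0)
  seg 4: down by d8 = 1879/12 → (3/2, -1879/12)
  seg 5: left by d7 = -27/8 → (39/8, -1879/12)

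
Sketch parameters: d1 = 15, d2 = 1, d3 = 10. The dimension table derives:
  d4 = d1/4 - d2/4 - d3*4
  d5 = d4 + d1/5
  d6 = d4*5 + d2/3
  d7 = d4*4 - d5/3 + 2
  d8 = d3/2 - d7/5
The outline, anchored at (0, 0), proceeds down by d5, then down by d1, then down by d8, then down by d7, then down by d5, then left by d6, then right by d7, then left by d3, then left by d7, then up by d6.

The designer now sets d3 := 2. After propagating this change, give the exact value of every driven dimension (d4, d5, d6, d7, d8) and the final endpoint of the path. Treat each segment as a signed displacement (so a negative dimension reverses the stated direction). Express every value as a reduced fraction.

d4 = -9/2
d5 = -3/2
d6 = -133/6
d7 = -31/2
d8 = 41/10
endpoint = (121/6, -683/30)

Apply edit: d3 := 2
  d4 = d1/4 - d2/4 - d3*4 = -9/2
  d5 = d4 + d1/5 = -3/2
  d6 = d4*5 + d2/3 = -133/6
  d7 = d4*4 - d5/3 + 2 = -31/2
  d8 = d3/2 - d7/5 = 41/10
Walk from origin (0, 0):
  seg 1: down by d5 = -3/2 → (0, 3/2)
  seg 2: down by d1 = 15 → (0, -27/2)
  seg 3: down by d8 = 41/10 → (0, -88/5)
  seg 4: down by d7 = -31/2 → (0, -21/10)
  seg 5: down by d5 = -3/2 → (0, -3/5)
  seg 6: left by d6 = -133/6 → (133/6, -3/5)
  seg 7: right by d7 = -31/2 → (20/3, -3/5)
  seg 8: left by d3 = 2 → (14/3, -3/5)
  seg 9: left by d7 = -31/2 → (121/6, -3/5)
  seg 10: up by d6 = -133/6 → (121/6, -683/30)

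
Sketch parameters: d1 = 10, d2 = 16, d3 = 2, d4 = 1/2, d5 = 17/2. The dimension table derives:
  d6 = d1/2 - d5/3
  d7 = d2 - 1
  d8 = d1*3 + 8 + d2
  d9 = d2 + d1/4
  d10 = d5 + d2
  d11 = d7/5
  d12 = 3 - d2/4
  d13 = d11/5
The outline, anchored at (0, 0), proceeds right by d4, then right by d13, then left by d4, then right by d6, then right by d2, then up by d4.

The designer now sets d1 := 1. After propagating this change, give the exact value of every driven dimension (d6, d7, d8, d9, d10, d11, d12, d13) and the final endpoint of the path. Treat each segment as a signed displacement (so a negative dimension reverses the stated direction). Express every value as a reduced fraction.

d6 = -7/3
d7 = 15
d8 = 27
d9 = 65/4
d10 = 49/2
d11 = 3
d12 = -1
d13 = 3/5
endpoint = (214/15, 1/2)

Apply edit: d1 := 1
  d6 = d1/2 - d5/3 = -7/3
  d7 = d2 - 1 = 15
  d8 = d1*3 + 8 + d2 = 27
  d9 = d2 + d1/4 = 65/4
  d10 = d5 + d2 = 49/2
  d11 = d7/5 = 3
  d12 = 3 - d2/4 = -1
  d13 = d11/5 = 3/5
Walk from origin (0, 0):
  seg 1: right by d4 = 1/2 → (1/2, 0)
  seg 2: right by d13 = 3/5 → (11/10, 0)
  seg 3: left by d4 = 1/2 → (3/5, 0)
  seg 4: right by d6 = -7/3 → (-26/15, 0)
  seg 5: right by d2 = 16 → (214/15, 0)
  seg 6: up by d4 = 1/2 → (214/15, 1/2)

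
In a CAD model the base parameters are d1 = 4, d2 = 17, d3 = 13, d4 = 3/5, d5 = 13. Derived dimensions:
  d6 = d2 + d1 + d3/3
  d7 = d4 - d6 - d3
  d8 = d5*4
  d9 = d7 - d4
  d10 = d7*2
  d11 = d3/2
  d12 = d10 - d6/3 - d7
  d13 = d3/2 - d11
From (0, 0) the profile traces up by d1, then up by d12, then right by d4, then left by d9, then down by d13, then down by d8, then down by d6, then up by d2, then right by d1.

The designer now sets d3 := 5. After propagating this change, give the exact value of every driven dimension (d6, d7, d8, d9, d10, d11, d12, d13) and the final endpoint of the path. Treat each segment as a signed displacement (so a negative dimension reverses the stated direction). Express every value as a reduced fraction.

d6 = 68/3
d7 = -406/15
d8 = 52
d9 = -83/3
d10 = -812/15
d11 = 5/2
d12 = -1558/45
d13 = 0
endpoint = (484/15, -3973/45)

Apply edit: d3 := 5
  d6 = d2 + d1 + d3/3 = 68/3
  d7 = d4 - d6 - d3 = -406/15
  d8 = d5*4 = 52
  d9 = d7 - d4 = -83/3
  d10 = d7*2 = -812/15
  d11 = d3/2 = 5/2
  d12 = d10 - d6/3 - d7 = -1558/45
  d13 = d3/2 - d11 = 0
Walk from origin (0, 0):
  seg 1: up by d1 = 4 → (0, 4)
  seg 2: up by d12 = -1558/45 → (0, -1378/45)
  seg 3: right by d4 = 3/5 → (3/5, -1378/45)
  seg 4: left by d9 = -83/3 → (424/15, -1378/45)
  seg 5: down by d13 = 0 → (424/15, -1378/45)
  seg 6: down by d8 = 52 → (424/15, -3718/45)
  seg 7: down by d6 = 68/3 → (424/15, -4738/45)
  seg 8: up by d2 = 17 → (424/15, -3973/45)
  seg 9: right by d1 = 4 → (484/15, -3973/45)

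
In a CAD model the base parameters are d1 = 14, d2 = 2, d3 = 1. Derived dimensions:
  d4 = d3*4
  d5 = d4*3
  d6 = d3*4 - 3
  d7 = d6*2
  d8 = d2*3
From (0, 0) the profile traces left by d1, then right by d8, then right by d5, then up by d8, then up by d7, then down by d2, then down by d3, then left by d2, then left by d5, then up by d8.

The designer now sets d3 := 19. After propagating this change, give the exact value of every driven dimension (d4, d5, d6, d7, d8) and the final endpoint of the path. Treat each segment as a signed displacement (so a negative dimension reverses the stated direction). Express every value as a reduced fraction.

d4 = 76
d5 = 228
d6 = 73
d7 = 146
d8 = 6
endpoint = (-10, 137)

Apply edit: d3 := 19
  d4 = d3*4 = 76
  d5 = d4*3 = 228
  d6 = d3*4 - 3 = 73
  d7 = d6*2 = 146
  d8 = d2*3 = 6
Walk from origin (0, 0):
  seg 1: left by d1 = 14 → (-14, 0)
  seg 2: right by d8 = 6 → (-8, 0)
  seg 3: right by d5 = 228 → (220, 0)
  seg 4: up by d8 = 6 → (220, 6)
  seg 5: up by d7 = 146 → (220, 152)
  seg 6: down by d2 = 2 → (220, 150)
  seg 7: down by d3 = 19 → (220, 131)
  seg 8: left by d2 = 2 → (218, 131)
  seg 9: left by d5 = 228 → (-10, 131)
  seg 10: up by d8 = 6 → (-10, 137)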